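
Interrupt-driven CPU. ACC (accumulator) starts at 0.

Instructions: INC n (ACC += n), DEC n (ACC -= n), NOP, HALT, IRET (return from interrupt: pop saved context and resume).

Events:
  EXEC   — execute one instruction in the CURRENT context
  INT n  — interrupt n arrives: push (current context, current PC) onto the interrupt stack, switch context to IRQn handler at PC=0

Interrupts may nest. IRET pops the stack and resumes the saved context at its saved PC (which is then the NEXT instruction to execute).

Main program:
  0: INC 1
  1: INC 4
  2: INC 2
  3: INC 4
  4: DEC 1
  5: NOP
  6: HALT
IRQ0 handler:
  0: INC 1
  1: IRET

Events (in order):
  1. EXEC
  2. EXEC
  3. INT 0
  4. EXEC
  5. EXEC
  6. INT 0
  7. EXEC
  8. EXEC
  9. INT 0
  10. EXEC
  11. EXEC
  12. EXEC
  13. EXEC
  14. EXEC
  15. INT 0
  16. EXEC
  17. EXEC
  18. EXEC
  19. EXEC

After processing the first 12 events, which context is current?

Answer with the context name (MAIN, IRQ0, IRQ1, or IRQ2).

Answer: MAIN

Derivation:
Event 1 (EXEC): [MAIN] PC=0: INC 1 -> ACC=1
Event 2 (EXEC): [MAIN] PC=1: INC 4 -> ACC=5
Event 3 (INT 0): INT 0 arrives: push (MAIN, PC=2), enter IRQ0 at PC=0 (depth now 1)
Event 4 (EXEC): [IRQ0] PC=0: INC 1 -> ACC=6
Event 5 (EXEC): [IRQ0] PC=1: IRET -> resume MAIN at PC=2 (depth now 0)
Event 6 (INT 0): INT 0 arrives: push (MAIN, PC=2), enter IRQ0 at PC=0 (depth now 1)
Event 7 (EXEC): [IRQ0] PC=0: INC 1 -> ACC=7
Event 8 (EXEC): [IRQ0] PC=1: IRET -> resume MAIN at PC=2 (depth now 0)
Event 9 (INT 0): INT 0 arrives: push (MAIN, PC=2), enter IRQ0 at PC=0 (depth now 1)
Event 10 (EXEC): [IRQ0] PC=0: INC 1 -> ACC=8
Event 11 (EXEC): [IRQ0] PC=1: IRET -> resume MAIN at PC=2 (depth now 0)
Event 12 (EXEC): [MAIN] PC=2: INC 2 -> ACC=10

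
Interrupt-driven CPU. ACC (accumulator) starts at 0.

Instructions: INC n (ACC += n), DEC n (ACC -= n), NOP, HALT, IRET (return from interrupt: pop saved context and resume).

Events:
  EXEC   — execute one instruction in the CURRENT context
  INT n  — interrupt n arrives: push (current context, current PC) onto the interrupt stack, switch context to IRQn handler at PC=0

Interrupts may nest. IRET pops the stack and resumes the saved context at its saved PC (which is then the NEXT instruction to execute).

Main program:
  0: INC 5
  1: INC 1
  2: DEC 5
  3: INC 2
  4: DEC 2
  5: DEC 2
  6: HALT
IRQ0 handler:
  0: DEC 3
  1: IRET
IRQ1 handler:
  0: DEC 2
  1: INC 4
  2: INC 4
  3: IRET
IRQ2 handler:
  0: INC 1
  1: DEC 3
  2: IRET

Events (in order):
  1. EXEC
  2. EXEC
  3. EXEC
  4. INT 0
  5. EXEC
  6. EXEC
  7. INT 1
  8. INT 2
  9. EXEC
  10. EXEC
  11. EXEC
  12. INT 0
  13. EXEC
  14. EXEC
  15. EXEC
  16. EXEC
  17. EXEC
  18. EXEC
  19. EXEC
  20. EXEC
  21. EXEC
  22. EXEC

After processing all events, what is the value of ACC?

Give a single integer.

Event 1 (EXEC): [MAIN] PC=0: INC 5 -> ACC=5
Event 2 (EXEC): [MAIN] PC=1: INC 1 -> ACC=6
Event 3 (EXEC): [MAIN] PC=2: DEC 5 -> ACC=1
Event 4 (INT 0): INT 0 arrives: push (MAIN, PC=3), enter IRQ0 at PC=0 (depth now 1)
Event 5 (EXEC): [IRQ0] PC=0: DEC 3 -> ACC=-2
Event 6 (EXEC): [IRQ0] PC=1: IRET -> resume MAIN at PC=3 (depth now 0)
Event 7 (INT 1): INT 1 arrives: push (MAIN, PC=3), enter IRQ1 at PC=0 (depth now 1)
Event 8 (INT 2): INT 2 arrives: push (IRQ1, PC=0), enter IRQ2 at PC=0 (depth now 2)
Event 9 (EXEC): [IRQ2] PC=0: INC 1 -> ACC=-1
Event 10 (EXEC): [IRQ2] PC=1: DEC 3 -> ACC=-4
Event 11 (EXEC): [IRQ2] PC=2: IRET -> resume IRQ1 at PC=0 (depth now 1)
Event 12 (INT 0): INT 0 arrives: push (IRQ1, PC=0), enter IRQ0 at PC=0 (depth now 2)
Event 13 (EXEC): [IRQ0] PC=0: DEC 3 -> ACC=-7
Event 14 (EXEC): [IRQ0] PC=1: IRET -> resume IRQ1 at PC=0 (depth now 1)
Event 15 (EXEC): [IRQ1] PC=0: DEC 2 -> ACC=-9
Event 16 (EXEC): [IRQ1] PC=1: INC 4 -> ACC=-5
Event 17 (EXEC): [IRQ1] PC=2: INC 4 -> ACC=-1
Event 18 (EXEC): [IRQ1] PC=3: IRET -> resume MAIN at PC=3 (depth now 0)
Event 19 (EXEC): [MAIN] PC=3: INC 2 -> ACC=1
Event 20 (EXEC): [MAIN] PC=4: DEC 2 -> ACC=-1
Event 21 (EXEC): [MAIN] PC=5: DEC 2 -> ACC=-3
Event 22 (EXEC): [MAIN] PC=6: HALT

Answer: -3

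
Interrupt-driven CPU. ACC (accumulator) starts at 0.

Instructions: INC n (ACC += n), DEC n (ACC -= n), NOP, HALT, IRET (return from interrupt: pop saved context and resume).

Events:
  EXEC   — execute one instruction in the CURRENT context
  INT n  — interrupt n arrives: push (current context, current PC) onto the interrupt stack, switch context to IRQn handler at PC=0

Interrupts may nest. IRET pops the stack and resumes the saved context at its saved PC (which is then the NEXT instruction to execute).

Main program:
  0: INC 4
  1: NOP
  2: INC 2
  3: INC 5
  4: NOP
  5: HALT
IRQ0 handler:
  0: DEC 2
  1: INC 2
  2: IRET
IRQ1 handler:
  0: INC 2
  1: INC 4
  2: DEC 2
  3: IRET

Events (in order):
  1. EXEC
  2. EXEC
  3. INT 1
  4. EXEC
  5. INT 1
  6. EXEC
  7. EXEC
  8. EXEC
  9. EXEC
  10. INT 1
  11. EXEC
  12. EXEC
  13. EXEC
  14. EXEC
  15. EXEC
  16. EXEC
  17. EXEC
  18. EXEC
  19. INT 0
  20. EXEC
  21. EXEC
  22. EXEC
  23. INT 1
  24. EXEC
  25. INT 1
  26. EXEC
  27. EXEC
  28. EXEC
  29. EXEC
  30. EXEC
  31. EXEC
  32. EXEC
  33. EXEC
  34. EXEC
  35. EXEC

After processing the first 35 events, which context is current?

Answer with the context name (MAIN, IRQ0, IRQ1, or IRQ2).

Answer: MAIN

Derivation:
Event 1 (EXEC): [MAIN] PC=0: INC 4 -> ACC=4
Event 2 (EXEC): [MAIN] PC=1: NOP
Event 3 (INT 1): INT 1 arrives: push (MAIN, PC=2), enter IRQ1 at PC=0 (depth now 1)
Event 4 (EXEC): [IRQ1] PC=0: INC 2 -> ACC=6
Event 5 (INT 1): INT 1 arrives: push (IRQ1, PC=1), enter IRQ1 at PC=0 (depth now 2)
Event 6 (EXEC): [IRQ1] PC=0: INC 2 -> ACC=8
Event 7 (EXEC): [IRQ1] PC=1: INC 4 -> ACC=12
Event 8 (EXEC): [IRQ1] PC=2: DEC 2 -> ACC=10
Event 9 (EXEC): [IRQ1] PC=3: IRET -> resume IRQ1 at PC=1 (depth now 1)
Event 10 (INT 1): INT 1 arrives: push (IRQ1, PC=1), enter IRQ1 at PC=0 (depth now 2)
Event 11 (EXEC): [IRQ1] PC=0: INC 2 -> ACC=12
Event 12 (EXEC): [IRQ1] PC=1: INC 4 -> ACC=16
Event 13 (EXEC): [IRQ1] PC=2: DEC 2 -> ACC=14
Event 14 (EXEC): [IRQ1] PC=3: IRET -> resume IRQ1 at PC=1 (depth now 1)
Event 15 (EXEC): [IRQ1] PC=1: INC 4 -> ACC=18
Event 16 (EXEC): [IRQ1] PC=2: DEC 2 -> ACC=16
Event 17 (EXEC): [IRQ1] PC=3: IRET -> resume MAIN at PC=2 (depth now 0)
Event 18 (EXEC): [MAIN] PC=2: INC 2 -> ACC=18
Event 19 (INT 0): INT 0 arrives: push (MAIN, PC=3), enter IRQ0 at PC=0 (depth now 1)
Event 20 (EXEC): [IRQ0] PC=0: DEC 2 -> ACC=16
Event 21 (EXEC): [IRQ0] PC=1: INC 2 -> ACC=18
Event 22 (EXEC): [IRQ0] PC=2: IRET -> resume MAIN at PC=3 (depth now 0)
Event 23 (INT 1): INT 1 arrives: push (MAIN, PC=3), enter IRQ1 at PC=0 (depth now 1)
Event 24 (EXEC): [IRQ1] PC=0: INC 2 -> ACC=20
Event 25 (INT 1): INT 1 arrives: push (IRQ1, PC=1), enter IRQ1 at PC=0 (depth now 2)
Event 26 (EXEC): [IRQ1] PC=0: INC 2 -> ACC=22
Event 27 (EXEC): [IRQ1] PC=1: INC 4 -> ACC=26
Event 28 (EXEC): [IRQ1] PC=2: DEC 2 -> ACC=24
Event 29 (EXEC): [IRQ1] PC=3: IRET -> resume IRQ1 at PC=1 (depth now 1)
Event 30 (EXEC): [IRQ1] PC=1: INC 4 -> ACC=28
Event 31 (EXEC): [IRQ1] PC=2: DEC 2 -> ACC=26
Event 32 (EXEC): [IRQ1] PC=3: IRET -> resume MAIN at PC=3 (depth now 0)
Event 33 (EXEC): [MAIN] PC=3: INC 5 -> ACC=31
Event 34 (EXEC): [MAIN] PC=4: NOP
Event 35 (EXEC): [MAIN] PC=5: HALT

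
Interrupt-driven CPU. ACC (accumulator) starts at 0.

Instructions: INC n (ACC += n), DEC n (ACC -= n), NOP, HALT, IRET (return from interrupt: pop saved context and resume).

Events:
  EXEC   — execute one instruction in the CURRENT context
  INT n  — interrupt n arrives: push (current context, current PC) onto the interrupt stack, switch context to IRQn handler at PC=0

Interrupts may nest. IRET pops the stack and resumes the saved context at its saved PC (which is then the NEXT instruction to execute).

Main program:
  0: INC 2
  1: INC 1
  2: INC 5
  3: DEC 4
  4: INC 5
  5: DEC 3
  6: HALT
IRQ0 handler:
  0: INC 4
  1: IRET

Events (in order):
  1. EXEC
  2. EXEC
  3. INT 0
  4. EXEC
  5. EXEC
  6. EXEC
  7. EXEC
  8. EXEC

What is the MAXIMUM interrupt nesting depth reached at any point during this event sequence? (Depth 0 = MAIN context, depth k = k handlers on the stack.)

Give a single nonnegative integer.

Answer: 1

Derivation:
Event 1 (EXEC): [MAIN] PC=0: INC 2 -> ACC=2 [depth=0]
Event 2 (EXEC): [MAIN] PC=1: INC 1 -> ACC=3 [depth=0]
Event 3 (INT 0): INT 0 arrives: push (MAIN, PC=2), enter IRQ0 at PC=0 (depth now 1) [depth=1]
Event 4 (EXEC): [IRQ0] PC=0: INC 4 -> ACC=7 [depth=1]
Event 5 (EXEC): [IRQ0] PC=1: IRET -> resume MAIN at PC=2 (depth now 0) [depth=0]
Event 6 (EXEC): [MAIN] PC=2: INC 5 -> ACC=12 [depth=0]
Event 7 (EXEC): [MAIN] PC=3: DEC 4 -> ACC=8 [depth=0]
Event 8 (EXEC): [MAIN] PC=4: INC 5 -> ACC=13 [depth=0]
Max depth observed: 1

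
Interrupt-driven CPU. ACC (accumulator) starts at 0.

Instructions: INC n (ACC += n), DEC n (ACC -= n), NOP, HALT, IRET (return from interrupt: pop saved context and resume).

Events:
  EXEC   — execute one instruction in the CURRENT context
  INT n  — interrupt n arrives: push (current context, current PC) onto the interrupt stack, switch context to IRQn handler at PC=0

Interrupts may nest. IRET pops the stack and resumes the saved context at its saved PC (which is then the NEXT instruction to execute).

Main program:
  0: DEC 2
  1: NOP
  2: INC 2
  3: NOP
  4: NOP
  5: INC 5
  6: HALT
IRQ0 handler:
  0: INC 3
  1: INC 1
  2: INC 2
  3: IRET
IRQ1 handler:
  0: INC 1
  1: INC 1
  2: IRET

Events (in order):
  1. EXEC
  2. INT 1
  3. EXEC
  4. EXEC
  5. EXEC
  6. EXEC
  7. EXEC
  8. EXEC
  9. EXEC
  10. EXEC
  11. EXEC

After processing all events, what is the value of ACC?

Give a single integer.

Answer: 7

Derivation:
Event 1 (EXEC): [MAIN] PC=0: DEC 2 -> ACC=-2
Event 2 (INT 1): INT 1 arrives: push (MAIN, PC=1), enter IRQ1 at PC=0 (depth now 1)
Event 3 (EXEC): [IRQ1] PC=0: INC 1 -> ACC=-1
Event 4 (EXEC): [IRQ1] PC=1: INC 1 -> ACC=0
Event 5 (EXEC): [IRQ1] PC=2: IRET -> resume MAIN at PC=1 (depth now 0)
Event 6 (EXEC): [MAIN] PC=1: NOP
Event 7 (EXEC): [MAIN] PC=2: INC 2 -> ACC=2
Event 8 (EXEC): [MAIN] PC=3: NOP
Event 9 (EXEC): [MAIN] PC=4: NOP
Event 10 (EXEC): [MAIN] PC=5: INC 5 -> ACC=7
Event 11 (EXEC): [MAIN] PC=6: HALT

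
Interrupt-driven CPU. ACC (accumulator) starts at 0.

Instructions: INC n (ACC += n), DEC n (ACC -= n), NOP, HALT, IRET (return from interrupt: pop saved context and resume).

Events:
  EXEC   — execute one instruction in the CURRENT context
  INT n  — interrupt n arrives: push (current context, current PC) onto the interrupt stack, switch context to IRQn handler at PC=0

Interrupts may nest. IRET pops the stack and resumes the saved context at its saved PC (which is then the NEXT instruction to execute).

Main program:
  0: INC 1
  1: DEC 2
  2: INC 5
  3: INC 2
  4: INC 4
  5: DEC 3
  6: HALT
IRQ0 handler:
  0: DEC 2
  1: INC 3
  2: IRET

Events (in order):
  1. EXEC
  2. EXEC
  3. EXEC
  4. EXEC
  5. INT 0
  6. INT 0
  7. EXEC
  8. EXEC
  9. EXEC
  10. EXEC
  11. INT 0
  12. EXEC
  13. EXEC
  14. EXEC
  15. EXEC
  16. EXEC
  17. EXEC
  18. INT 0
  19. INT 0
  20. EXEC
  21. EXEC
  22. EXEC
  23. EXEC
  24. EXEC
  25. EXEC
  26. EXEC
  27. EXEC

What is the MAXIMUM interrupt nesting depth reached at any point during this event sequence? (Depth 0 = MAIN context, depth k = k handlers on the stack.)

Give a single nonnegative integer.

Event 1 (EXEC): [MAIN] PC=0: INC 1 -> ACC=1 [depth=0]
Event 2 (EXEC): [MAIN] PC=1: DEC 2 -> ACC=-1 [depth=0]
Event 3 (EXEC): [MAIN] PC=2: INC 5 -> ACC=4 [depth=0]
Event 4 (EXEC): [MAIN] PC=3: INC 2 -> ACC=6 [depth=0]
Event 5 (INT 0): INT 0 arrives: push (MAIN, PC=4), enter IRQ0 at PC=0 (depth now 1) [depth=1]
Event 6 (INT 0): INT 0 arrives: push (IRQ0, PC=0), enter IRQ0 at PC=0 (depth now 2) [depth=2]
Event 7 (EXEC): [IRQ0] PC=0: DEC 2 -> ACC=4 [depth=2]
Event 8 (EXEC): [IRQ0] PC=1: INC 3 -> ACC=7 [depth=2]
Event 9 (EXEC): [IRQ0] PC=2: IRET -> resume IRQ0 at PC=0 (depth now 1) [depth=1]
Event 10 (EXEC): [IRQ0] PC=0: DEC 2 -> ACC=5 [depth=1]
Event 11 (INT 0): INT 0 arrives: push (IRQ0, PC=1), enter IRQ0 at PC=0 (depth now 2) [depth=2]
Event 12 (EXEC): [IRQ0] PC=0: DEC 2 -> ACC=3 [depth=2]
Event 13 (EXEC): [IRQ0] PC=1: INC 3 -> ACC=6 [depth=2]
Event 14 (EXEC): [IRQ0] PC=2: IRET -> resume IRQ0 at PC=1 (depth now 1) [depth=1]
Event 15 (EXEC): [IRQ0] PC=1: INC 3 -> ACC=9 [depth=1]
Event 16 (EXEC): [IRQ0] PC=2: IRET -> resume MAIN at PC=4 (depth now 0) [depth=0]
Event 17 (EXEC): [MAIN] PC=4: INC 4 -> ACC=13 [depth=0]
Event 18 (INT 0): INT 0 arrives: push (MAIN, PC=5), enter IRQ0 at PC=0 (depth now 1) [depth=1]
Event 19 (INT 0): INT 0 arrives: push (IRQ0, PC=0), enter IRQ0 at PC=0 (depth now 2) [depth=2]
Event 20 (EXEC): [IRQ0] PC=0: DEC 2 -> ACC=11 [depth=2]
Event 21 (EXEC): [IRQ0] PC=1: INC 3 -> ACC=14 [depth=2]
Event 22 (EXEC): [IRQ0] PC=2: IRET -> resume IRQ0 at PC=0 (depth now 1) [depth=1]
Event 23 (EXEC): [IRQ0] PC=0: DEC 2 -> ACC=12 [depth=1]
Event 24 (EXEC): [IRQ0] PC=1: INC 3 -> ACC=15 [depth=1]
Event 25 (EXEC): [IRQ0] PC=2: IRET -> resume MAIN at PC=5 (depth now 0) [depth=0]
Event 26 (EXEC): [MAIN] PC=5: DEC 3 -> ACC=12 [depth=0]
Event 27 (EXEC): [MAIN] PC=6: HALT [depth=0]
Max depth observed: 2

Answer: 2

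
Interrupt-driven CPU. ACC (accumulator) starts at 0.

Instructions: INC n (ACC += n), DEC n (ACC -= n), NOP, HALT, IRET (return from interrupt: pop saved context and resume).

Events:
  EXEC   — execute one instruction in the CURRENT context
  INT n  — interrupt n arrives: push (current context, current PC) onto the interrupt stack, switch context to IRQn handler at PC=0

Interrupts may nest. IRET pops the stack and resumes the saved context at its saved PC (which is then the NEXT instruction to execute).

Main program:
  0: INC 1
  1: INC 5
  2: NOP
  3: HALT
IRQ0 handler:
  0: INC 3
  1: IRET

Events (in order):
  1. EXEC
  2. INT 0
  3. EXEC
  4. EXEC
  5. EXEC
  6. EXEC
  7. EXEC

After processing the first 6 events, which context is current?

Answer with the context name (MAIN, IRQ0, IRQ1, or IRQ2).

Answer: MAIN

Derivation:
Event 1 (EXEC): [MAIN] PC=0: INC 1 -> ACC=1
Event 2 (INT 0): INT 0 arrives: push (MAIN, PC=1), enter IRQ0 at PC=0 (depth now 1)
Event 3 (EXEC): [IRQ0] PC=0: INC 3 -> ACC=4
Event 4 (EXEC): [IRQ0] PC=1: IRET -> resume MAIN at PC=1 (depth now 0)
Event 5 (EXEC): [MAIN] PC=1: INC 5 -> ACC=9
Event 6 (EXEC): [MAIN] PC=2: NOP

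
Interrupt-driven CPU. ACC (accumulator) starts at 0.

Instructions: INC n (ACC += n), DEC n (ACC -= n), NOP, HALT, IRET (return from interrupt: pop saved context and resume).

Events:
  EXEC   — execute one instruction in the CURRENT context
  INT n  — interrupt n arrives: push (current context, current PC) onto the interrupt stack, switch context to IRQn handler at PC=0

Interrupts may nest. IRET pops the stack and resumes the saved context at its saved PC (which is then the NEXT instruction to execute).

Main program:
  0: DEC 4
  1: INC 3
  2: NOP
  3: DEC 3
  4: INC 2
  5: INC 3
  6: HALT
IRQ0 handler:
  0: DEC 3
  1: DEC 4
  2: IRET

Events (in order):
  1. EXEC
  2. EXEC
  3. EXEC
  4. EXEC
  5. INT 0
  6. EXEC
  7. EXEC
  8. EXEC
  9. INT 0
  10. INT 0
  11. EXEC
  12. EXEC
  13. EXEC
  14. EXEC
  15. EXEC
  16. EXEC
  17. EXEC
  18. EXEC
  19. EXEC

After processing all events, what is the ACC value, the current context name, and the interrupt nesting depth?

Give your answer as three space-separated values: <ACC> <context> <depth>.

Answer: -20 MAIN 0

Derivation:
Event 1 (EXEC): [MAIN] PC=0: DEC 4 -> ACC=-4
Event 2 (EXEC): [MAIN] PC=1: INC 3 -> ACC=-1
Event 3 (EXEC): [MAIN] PC=2: NOP
Event 4 (EXEC): [MAIN] PC=3: DEC 3 -> ACC=-4
Event 5 (INT 0): INT 0 arrives: push (MAIN, PC=4), enter IRQ0 at PC=0 (depth now 1)
Event 6 (EXEC): [IRQ0] PC=0: DEC 3 -> ACC=-7
Event 7 (EXEC): [IRQ0] PC=1: DEC 4 -> ACC=-11
Event 8 (EXEC): [IRQ0] PC=2: IRET -> resume MAIN at PC=4 (depth now 0)
Event 9 (INT 0): INT 0 arrives: push (MAIN, PC=4), enter IRQ0 at PC=0 (depth now 1)
Event 10 (INT 0): INT 0 arrives: push (IRQ0, PC=0), enter IRQ0 at PC=0 (depth now 2)
Event 11 (EXEC): [IRQ0] PC=0: DEC 3 -> ACC=-14
Event 12 (EXEC): [IRQ0] PC=1: DEC 4 -> ACC=-18
Event 13 (EXEC): [IRQ0] PC=2: IRET -> resume IRQ0 at PC=0 (depth now 1)
Event 14 (EXEC): [IRQ0] PC=0: DEC 3 -> ACC=-21
Event 15 (EXEC): [IRQ0] PC=1: DEC 4 -> ACC=-25
Event 16 (EXEC): [IRQ0] PC=2: IRET -> resume MAIN at PC=4 (depth now 0)
Event 17 (EXEC): [MAIN] PC=4: INC 2 -> ACC=-23
Event 18 (EXEC): [MAIN] PC=5: INC 3 -> ACC=-20
Event 19 (EXEC): [MAIN] PC=6: HALT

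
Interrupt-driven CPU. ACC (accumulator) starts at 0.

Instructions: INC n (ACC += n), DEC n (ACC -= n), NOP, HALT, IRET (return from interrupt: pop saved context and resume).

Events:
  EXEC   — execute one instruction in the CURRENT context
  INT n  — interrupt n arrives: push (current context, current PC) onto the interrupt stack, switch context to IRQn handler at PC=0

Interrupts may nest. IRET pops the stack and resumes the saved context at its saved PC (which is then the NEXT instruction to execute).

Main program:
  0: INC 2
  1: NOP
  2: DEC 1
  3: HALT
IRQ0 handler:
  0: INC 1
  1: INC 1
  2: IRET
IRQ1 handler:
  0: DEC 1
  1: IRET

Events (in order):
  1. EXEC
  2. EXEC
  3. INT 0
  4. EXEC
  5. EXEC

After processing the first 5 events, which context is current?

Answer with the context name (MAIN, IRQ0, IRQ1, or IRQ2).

Event 1 (EXEC): [MAIN] PC=0: INC 2 -> ACC=2
Event 2 (EXEC): [MAIN] PC=1: NOP
Event 3 (INT 0): INT 0 arrives: push (MAIN, PC=2), enter IRQ0 at PC=0 (depth now 1)
Event 4 (EXEC): [IRQ0] PC=0: INC 1 -> ACC=3
Event 5 (EXEC): [IRQ0] PC=1: INC 1 -> ACC=4

Answer: IRQ0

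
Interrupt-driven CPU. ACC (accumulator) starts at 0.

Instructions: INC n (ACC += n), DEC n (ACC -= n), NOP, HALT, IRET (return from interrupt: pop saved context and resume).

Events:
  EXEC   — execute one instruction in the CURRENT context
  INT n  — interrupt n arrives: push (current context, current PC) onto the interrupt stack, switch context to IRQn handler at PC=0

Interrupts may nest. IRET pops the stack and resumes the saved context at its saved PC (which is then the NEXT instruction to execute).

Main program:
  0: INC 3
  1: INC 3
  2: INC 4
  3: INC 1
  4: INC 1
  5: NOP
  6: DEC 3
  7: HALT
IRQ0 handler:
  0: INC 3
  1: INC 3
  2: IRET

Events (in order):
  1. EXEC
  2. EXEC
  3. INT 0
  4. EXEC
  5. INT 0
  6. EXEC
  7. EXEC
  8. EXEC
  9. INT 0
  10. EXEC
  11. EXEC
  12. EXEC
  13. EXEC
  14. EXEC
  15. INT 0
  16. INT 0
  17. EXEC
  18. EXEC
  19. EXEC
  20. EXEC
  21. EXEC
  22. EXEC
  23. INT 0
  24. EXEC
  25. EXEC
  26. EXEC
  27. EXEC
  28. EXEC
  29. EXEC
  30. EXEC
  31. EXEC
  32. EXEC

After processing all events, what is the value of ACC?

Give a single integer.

Event 1 (EXEC): [MAIN] PC=0: INC 3 -> ACC=3
Event 2 (EXEC): [MAIN] PC=1: INC 3 -> ACC=6
Event 3 (INT 0): INT 0 arrives: push (MAIN, PC=2), enter IRQ0 at PC=0 (depth now 1)
Event 4 (EXEC): [IRQ0] PC=0: INC 3 -> ACC=9
Event 5 (INT 0): INT 0 arrives: push (IRQ0, PC=1), enter IRQ0 at PC=0 (depth now 2)
Event 6 (EXEC): [IRQ0] PC=0: INC 3 -> ACC=12
Event 7 (EXEC): [IRQ0] PC=1: INC 3 -> ACC=15
Event 8 (EXEC): [IRQ0] PC=2: IRET -> resume IRQ0 at PC=1 (depth now 1)
Event 9 (INT 0): INT 0 arrives: push (IRQ0, PC=1), enter IRQ0 at PC=0 (depth now 2)
Event 10 (EXEC): [IRQ0] PC=0: INC 3 -> ACC=18
Event 11 (EXEC): [IRQ0] PC=1: INC 3 -> ACC=21
Event 12 (EXEC): [IRQ0] PC=2: IRET -> resume IRQ0 at PC=1 (depth now 1)
Event 13 (EXEC): [IRQ0] PC=1: INC 3 -> ACC=24
Event 14 (EXEC): [IRQ0] PC=2: IRET -> resume MAIN at PC=2 (depth now 0)
Event 15 (INT 0): INT 0 arrives: push (MAIN, PC=2), enter IRQ0 at PC=0 (depth now 1)
Event 16 (INT 0): INT 0 arrives: push (IRQ0, PC=0), enter IRQ0 at PC=0 (depth now 2)
Event 17 (EXEC): [IRQ0] PC=0: INC 3 -> ACC=27
Event 18 (EXEC): [IRQ0] PC=1: INC 3 -> ACC=30
Event 19 (EXEC): [IRQ0] PC=2: IRET -> resume IRQ0 at PC=0 (depth now 1)
Event 20 (EXEC): [IRQ0] PC=0: INC 3 -> ACC=33
Event 21 (EXEC): [IRQ0] PC=1: INC 3 -> ACC=36
Event 22 (EXEC): [IRQ0] PC=2: IRET -> resume MAIN at PC=2 (depth now 0)
Event 23 (INT 0): INT 0 arrives: push (MAIN, PC=2), enter IRQ0 at PC=0 (depth now 1)
Event 24 (EXEC): [IRQ0] PC=0: INC 3 -> ACC=39
Event 25 (EXEC): [IRQ0] PC=1: INC 3 -> ACC=42
Event 26 (EXEC): [IRQ0] PC=2: IRET -> resume MAIN at PC=2 (depth now 0)
Event 27 (EXEC): [MAIN] PC=2: INC 4 -> ACC=46
Event 28 (EXEC): [MAIN] PC=3: INC 1 -> ACC=47
Event 29 (EXEC): [MAIN] PC=4: INC 1 -> ACC=48
Event 30 (EXEC): [MAIN] PC=5: NOP
Event 31 (EXEC): [MAIN] PC=6: DEC 3 -> ACC=45
Event 32 (EXEC): [MAIN] PC=7: HALT

Answer: 45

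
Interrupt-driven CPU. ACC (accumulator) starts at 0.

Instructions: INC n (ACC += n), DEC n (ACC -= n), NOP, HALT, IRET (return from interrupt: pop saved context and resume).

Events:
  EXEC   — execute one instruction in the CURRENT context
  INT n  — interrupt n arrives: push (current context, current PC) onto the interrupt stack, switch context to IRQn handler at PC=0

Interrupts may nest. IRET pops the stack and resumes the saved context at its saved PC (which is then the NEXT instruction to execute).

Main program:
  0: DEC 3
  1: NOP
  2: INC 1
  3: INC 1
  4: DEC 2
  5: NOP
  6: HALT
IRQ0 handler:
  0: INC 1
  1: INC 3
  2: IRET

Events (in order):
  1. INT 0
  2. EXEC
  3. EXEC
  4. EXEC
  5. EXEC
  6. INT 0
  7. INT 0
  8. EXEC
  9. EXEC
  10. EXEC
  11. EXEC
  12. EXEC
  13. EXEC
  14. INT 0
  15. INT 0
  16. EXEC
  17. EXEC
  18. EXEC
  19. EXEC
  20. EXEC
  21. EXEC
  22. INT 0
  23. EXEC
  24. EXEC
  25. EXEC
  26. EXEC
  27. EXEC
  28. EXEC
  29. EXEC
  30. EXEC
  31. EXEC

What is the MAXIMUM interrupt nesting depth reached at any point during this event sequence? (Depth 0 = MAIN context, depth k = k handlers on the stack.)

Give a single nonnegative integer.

Event 1 (INT 0): INT 0 arrives: push (MAIN, PC=0), enter IRQ0 at PC=0 (depth now 1) [depth=1]
Event 2 (EXEC): [IRQ0] PC=0: INC 1 -> ACC=1 [depth=1]
Event 3 (EXEC): [IRQ0] PC=1: INC 3 -> ACC=4 [depth=1]
Event 4 (EXEC): [IRQ0] PC=2: IRET -> resume MAIN at PC=0 (depth now 0) [depth=0]
Event 5 (EXEC): [MAIN] PC=0: DEC 3 -> ACC=1 [depth=0]
Event 6 (INT 0): INT 0 arrives: push (MAIN, PC=1), enter IRQ0 at PC=0 (depth now 1) [depth=1]
Event 7 (INT 0): INT 0 arrives: push (IRQ0, PC=0), enter IRQ0 at PC=0 (depth now 2) [depth=2]
Event 8 (EXEC): [IRQ0] PC=0: INC 1 -> ACC=2 [depth=2]
Event 9 (EXEC): [IRQ0] PC=1: INC 3 -> ACC=5 [depth=2]
Event 10 (EXEC): [IRQ0] PC=2: IRET -> resume IRQ0 at PC=0 (depth now 1) [depth=1]
Event 11 (EXEC): [IRQ0] PC=0: INC 1 -> ACC=6 [depth=1]
Event 12 (EXEC): [IRQ0] PC=1: INC 3 -> ACC=9 [depth=1]
Event 13 (EXEC): [IRQ0] PC=2: IRET -> resume MAIN at PC=1 (depth now 0) [depth=0]
Event 14 (INT 0): INT 0 arrives: push (MAIN, PC=1), enter IRQ0 at PC=0 (depth now 1) [depth=1]
Event 15 (INT 0): INT 0 arrives: push (IRQ0, PC=0), enter IRQ0 at PC=0 (depth now 2) [depth=2]
Event 16 (EXEC): [IRQ0] PC=0: INC 1 -> ACC=10 [depth=2]
Event 17 (EXEC): [IRQ0] PC=1: INC 3 -> ACC=13 [depth=2]
Event 18 (EXEC): [IRQ0] PC=2: IRET -> resume IRQ0 at PC=0 (depth now 1) [depth=1]
Event 19 (EXEC): [IRQ0] PC=0: INC 1 -> ACC=14 [depth=1]
Event 20 (EXEC): [IRQ0] PC=1: INC 3 -> ACC=17 [depth=1]
Event 21 (EXEC): [IRQ0] PC=2: IRET -> resume MAIN at PC=1 (depth now 0) [depth=0]
Event 22 (INT 0): INT 0 arrives: push (MAIN, PC=1), enter IRQ0 at PC=0 (depth now 1) [depth=1]
Event 23 (EXEC): [IRQ0] PC=0: INC 1 -> ACC=18 [depth=1]
Event 24 (EXEC): [IRQ0] PC=1: INC 3 -> ACC=21 [depth=1]
Event 25 (EXEC): [IRQ0] PC=2: IRET -> resume MAIN at PC=1 (depth now 0) [depth=0]
Event 26 (EXEC): [MAIN] PC=1: NOP [depth=0]
Event 27 (EXEC): [MAIN] PC=2: INC 1 -> ACC=22 [depth=0]
Event 28 (EXEC): [MAIN] PC=3: INC 1 -> ACC=23 [depth=0]
Event 29 (EXEC): [MAIN] PC=4: DEC 2 -> ACC=21 [depth=0]
Event 30 (EXEC): [MAIN] PC=5: NOP [depth=0]
Event 31 (EXEC): [MAIN] PC=6: HALT [depth=0]
Max depth observed: 2

Answer: 2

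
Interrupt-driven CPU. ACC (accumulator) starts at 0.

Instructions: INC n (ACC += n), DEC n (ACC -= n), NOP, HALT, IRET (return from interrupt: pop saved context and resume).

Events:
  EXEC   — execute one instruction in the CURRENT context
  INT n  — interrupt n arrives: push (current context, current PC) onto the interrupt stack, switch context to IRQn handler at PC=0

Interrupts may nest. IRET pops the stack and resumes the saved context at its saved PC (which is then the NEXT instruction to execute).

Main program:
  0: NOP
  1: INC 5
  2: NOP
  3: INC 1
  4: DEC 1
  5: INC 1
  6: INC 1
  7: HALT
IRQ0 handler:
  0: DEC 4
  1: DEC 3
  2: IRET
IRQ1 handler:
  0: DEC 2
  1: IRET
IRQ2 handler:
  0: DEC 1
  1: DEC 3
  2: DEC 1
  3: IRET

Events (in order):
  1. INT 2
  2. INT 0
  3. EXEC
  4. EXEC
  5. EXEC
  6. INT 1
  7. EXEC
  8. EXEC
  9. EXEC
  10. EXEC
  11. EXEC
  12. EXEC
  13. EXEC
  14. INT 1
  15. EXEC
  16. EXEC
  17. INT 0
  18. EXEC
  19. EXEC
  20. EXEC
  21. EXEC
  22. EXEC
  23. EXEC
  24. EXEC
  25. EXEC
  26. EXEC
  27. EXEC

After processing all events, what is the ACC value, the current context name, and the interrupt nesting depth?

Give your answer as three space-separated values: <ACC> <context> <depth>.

Event 1 (INT 2): INT 2 arrives: push (MAIN, PC=0), enter IRQ2 at PC=0 (depth now 1)
Event 2 (INT 0): INT 0 arrives: push (IRQ2, PC=0), enter IRQ0 at PC=0 (depth now 2)
Event 3 (EXEC): [IRQ0] PC=0: DEC 4 -> ACC=-4
Event 4 (EXEC): [IRQ0] PC=1: DEC 3 -> ACC=-7
Event 5 (EXEC): [IRQ0] PC=2: IRET -> resume IRQ2 at PC=0 (depth now 1)
Event 6 (INT 1): INT 1 arrives: push (IRQ2, PC=0), enter IRQ1 at PC=0 (depth now 2)
Event 7 (EXEC): [IRQ1] PC=0: DEC 2 -> ACC=-9
Event 8 (EXEC): [IRQ1] PC=1: IRET -> resume IRQ2 at PC=0 (depth now 1)
Event 9 (EXEC): [IRQ2] PC=0: DEC 1 -> ACC=-10
Event 10 (EXEC): [IRQ2] PC=1: DEC 3 -> ACC=-13
Event 11 (EXEC): [IRQ2] PC=2: DEC 1 -> ACC=-14
Event 12 (EXEC): [IRQ2] PC=3: IRET -> resume MAIN at PC=0 (depth now 0)
Event 13 (EXEC): [MAIN] PC=0: NOP
Event 14 (INT 1): INT 1 arrives: push (MAIN, PC=1), enter IRQ1 at PC=0 (depth now 1)
Event 15 (EXEC): [IRQ1] PC=0: DEC 2 -> ACC=-16
Event 16 (EXEC): [IRQ1] PC=1: IRET -> resume MAIN at PC=1 (depth now 0)
Event 17 (INT 0): INT 0 arrives: push (MAIN, PC=1), enter IRQ0 at PC=0 (depth now 1)
Event 18 (EXEC): [IRQ0] PC=0: DEC 4 -> ACC=-20
Event 19 (EXEC): [IRQ0] PC=1: DEC 3 -> ACC=-23
Event 20 (EXEC): [IRQ0] PC=2: IRET -> resume MAIN at PC=1 (depth now 0)
Event 21 (EXEC): [MAIN] PC=1: INC 5 -> ACC=-18
Event 22 (EXEC): [MAIN] PC=2: NOP
Event 23 (EXEC): [MAIN] PC=3: INC 1 -> ACC=-17
Event 24 (EXEC): [MAIN] PC=4: DEC 1 -> ACC=-18
Event 25 (EXEC): [MAIN] PC=5: INC 1 -> ACC=-17
Event 26 (EXEC): [MAIN] PC=6: INC 1 -> ACC=-16
Event 27 (EXEC): [MAIN] PC=7: HALT

Answer: -16 MAIN 0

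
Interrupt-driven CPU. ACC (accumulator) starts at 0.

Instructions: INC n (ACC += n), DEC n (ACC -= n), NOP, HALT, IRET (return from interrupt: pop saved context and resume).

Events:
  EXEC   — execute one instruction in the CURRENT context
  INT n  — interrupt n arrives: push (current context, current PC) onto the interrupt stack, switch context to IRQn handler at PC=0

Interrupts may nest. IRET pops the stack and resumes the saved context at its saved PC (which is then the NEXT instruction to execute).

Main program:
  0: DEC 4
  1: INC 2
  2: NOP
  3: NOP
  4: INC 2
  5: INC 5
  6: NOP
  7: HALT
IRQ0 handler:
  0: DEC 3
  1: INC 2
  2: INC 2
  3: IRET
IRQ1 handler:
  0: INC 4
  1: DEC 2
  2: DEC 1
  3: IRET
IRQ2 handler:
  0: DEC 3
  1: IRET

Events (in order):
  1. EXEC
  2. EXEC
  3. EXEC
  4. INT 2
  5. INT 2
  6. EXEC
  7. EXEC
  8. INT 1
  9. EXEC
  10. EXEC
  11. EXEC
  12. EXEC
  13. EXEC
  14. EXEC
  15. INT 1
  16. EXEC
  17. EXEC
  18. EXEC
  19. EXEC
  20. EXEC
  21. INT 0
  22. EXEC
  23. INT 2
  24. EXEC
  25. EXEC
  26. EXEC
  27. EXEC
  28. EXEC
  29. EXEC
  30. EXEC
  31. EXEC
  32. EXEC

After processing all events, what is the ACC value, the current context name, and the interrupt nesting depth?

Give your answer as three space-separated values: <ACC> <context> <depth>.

Answer: -1 MAIN 0

Derivation:
Event 1 (EXEC): [MAIN] PC=0: DEC 4 -> ACC=-4
Event 2 (EXEC): [MAIN] PC=1: INC 2 -> ACC=-2
Event 3 (EXEC): [MAIN] PC=2: NOP
Event 4 (INT 2): INT 2 arrives: push (MAIN, PC=3), enter IRQ2 at PC=0 (depth now 1)
Event 5 (INT 2): INT 2 arrives: push (IRQ2, PC=0), enter IRQ2 at PC=0 (depth now 2)
Event 6 (EXEC): [IRQ2] PC=0: DEC 3 -> ACC=-5
Event 7 (EXEC): [IRQ2] PC=1: IRET -> resume IRQ2 at PC=0 (depth now 1)
Event 8 (INT 1): INT 1 arrives: push (IRQ2, PC=0), enter IRQ1 at PC=0 (depth now 2)
Event 9 (EXEC): [IRQ1] PC=0: INC 4 -> ACC=-1
Event 10 (EXEC): [IRQ1] PC=1: DEC 2 -> ACC=-3
Event 11 (EXEC): [IRQ1] PC=2: DEC 1 -> ACC=-4
Event 12 (EXEC): [IRQ1] PC=3: IRET -> resume IRQ2 at PC=0 (depth now 1)
Event 13 (EXEC): [IRQ2] PC=0: DEC 3 -> ACC=-7
Event 14 (EXEC): [IRQ2] PC=1: IRET -> resume MAIN at PC=3 (depth now 0)
Event 15 (INT 1): INT 1 arrives: push (MAIN, PC=3), enter IRQ1 at PC=0 (depth now 1)
Event 16 (EXEC): [IRQ1] PC=0: INC 4 -> ACC=-3
Event 17 (EXEC): [IRQ1] PC=1: DEC 2 -> ACC=-5
Event 18 (EXEC): [IRQ1] PC=2: DEC 1 -> ACC=-6
Event 19 (EXEC): [IRQ1] PC=3: IRET -> resume MAIN at PC=3 (depth now 0)
Event 20 (EXEC): [MAIN] PC=3: NOP
Event 21 (INT 0): INT 0 arrives: push (MAIN, PC=4), enter IRQ0 at PC=0 (depth now 1)
Event 22 (EXEC): [IRQ0] PC=0: DEC 3 -> ACC=-9
Event 23 (INT 2): INT 2 arrives: push (IRQ0, PC=1), enter IRQ2 at PC=0 (depth now 2)
Event 24 (EXEC): [IRQ2] PC=0: DEC 3 -> ACC=-12
Event 25 (EXEC): [IRQ2] PC=1: IRET -> resume IRQ0 at PC=1 (depth now 1)
Event 26 (EXEC): [IRQ0] PC=1: INC 2 -> ACC=-10
Event 27 (EXEC): [IRQ0] PC=2: INC 2 -> ACC=-8
Event 28 (EXEC): [IRQ0] PC=3: IRET -> resume MAIN at PC=4 (depth now 0)
Event 29 (EXEC): [MAIN] PC=4: INC 2 -> ACC=-6
Event 30 (EXEC): [MAIN] PC=5: INC 5 -> ACC=-1
Event 31 (EXEC): [MAIN] PC=6: NOP
Event 32 (EXEC): [MAIN] PC=7: HALT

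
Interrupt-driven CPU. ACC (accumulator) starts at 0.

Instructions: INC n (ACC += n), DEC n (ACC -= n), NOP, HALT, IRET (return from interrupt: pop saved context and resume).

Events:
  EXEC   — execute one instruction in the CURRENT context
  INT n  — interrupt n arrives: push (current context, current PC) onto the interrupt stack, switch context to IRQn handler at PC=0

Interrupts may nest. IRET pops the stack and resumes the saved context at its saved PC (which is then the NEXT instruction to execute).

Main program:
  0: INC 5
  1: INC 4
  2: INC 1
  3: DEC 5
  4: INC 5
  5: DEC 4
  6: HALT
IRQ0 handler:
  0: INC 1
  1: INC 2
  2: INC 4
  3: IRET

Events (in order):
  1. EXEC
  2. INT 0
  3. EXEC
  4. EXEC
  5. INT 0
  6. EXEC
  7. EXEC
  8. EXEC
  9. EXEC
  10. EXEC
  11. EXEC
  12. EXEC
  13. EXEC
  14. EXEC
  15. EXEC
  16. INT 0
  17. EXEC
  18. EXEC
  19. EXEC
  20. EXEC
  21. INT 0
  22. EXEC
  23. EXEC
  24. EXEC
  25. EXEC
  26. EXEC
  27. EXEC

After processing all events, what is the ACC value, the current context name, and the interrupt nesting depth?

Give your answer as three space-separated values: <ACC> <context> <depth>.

Answer: 34 MAIN 0

Derivation:
Event 1 (EXEC): [MAIN] PC=0: INC 5 -> ACC=5
Event 2 (INT 0): INT 0 arrives: push (MAIN, PC=1), enter IRQ0 at PC=0 (depth now 1)
Event 3 (EXEC): [IRQ0] PC=0: INC 1 -> ACC=6
Event 4 (EXEC): [IRQ0] PC=1: INC 2 -> ACC=8
Event 5 (INT 0): INT 0 arrives: push (IRQ0, PC=2), enter IRQ0 at PC=0 (depth now 2)
Event 6 (EXEC): [IRQ0] PC=0: INC 1 -> ACC=9
Event 7 (EXEC): [IRQ0] PC=1: INC 2 -> ACC=11
Event 8 (EXEC): [IRQ0] PC=2: INC 4 -> ACC=15
Event 9 (EXEC): [IRQ0] PC=3: IRET -> resume IRQ0 at PC=2 (depth now 1)
Event 10 (EXEC): [IRQ0] PC=2: INC 4 -> ACC=19
Event 11 (EXEC): [IRQ0] PC=3: IRET -> resume MAIN at PC=1 (depth now 0)
Event 12 (EXEC): [MAIN] PC=1: INC 4 -> ACC=23
Event 13 (EXEC): [MAIN] PC=2: INC 1 -> ACC=24
Event 14 (EXEC): [MAIN] PC=3: DEC 5 -> ACC=19
Event 15 (EXEC): [MAIN] PC=4: INC 5 -> ACC=24
Event 16 (INT 0): INT 0 arrives: push (MAIN, PC=5), enter IRQ0 at PC=0 (depth now 1)
Event 17 (EXEC): [IRQ0] PC=0: INC 1 -> ACC=25
Event 18 (EXEC): [IRQ0] PC=1: INC 2 -> ACC=27
Event 19 (EXEC): [IRQ0] PC=2: INC 4 -> ACC=31
Event 20 (EXEC): [IRQ0] PC=3: IRET -> resume MAIN at PC=5 (depth now 0)
Event 21 (INT 0): INT 0 arrives: push (MAIN, PC=5), enter IRQ0 at PC=0 (depth now 1)
Event 22 (EXEC): [IRQ0] PC=0: INC 1 -> ACC=32
Event 23 (EXEC): [IRQ0] PC=1: INC 2 -> ACC=34
Event 24 (EXEC): [IRQ0] PC=2: INC 4 -> ACC=38
Event 25 (EXEC): [IRQ0] PC=3: IRET -> resume MAIN at PC=5 (depth now 0)
Event 26 (EXEC): [MAIN] PC=5: DEC 4 -> ACC=34
Event 27 (EXEC): [MAIN] PC=6: HALT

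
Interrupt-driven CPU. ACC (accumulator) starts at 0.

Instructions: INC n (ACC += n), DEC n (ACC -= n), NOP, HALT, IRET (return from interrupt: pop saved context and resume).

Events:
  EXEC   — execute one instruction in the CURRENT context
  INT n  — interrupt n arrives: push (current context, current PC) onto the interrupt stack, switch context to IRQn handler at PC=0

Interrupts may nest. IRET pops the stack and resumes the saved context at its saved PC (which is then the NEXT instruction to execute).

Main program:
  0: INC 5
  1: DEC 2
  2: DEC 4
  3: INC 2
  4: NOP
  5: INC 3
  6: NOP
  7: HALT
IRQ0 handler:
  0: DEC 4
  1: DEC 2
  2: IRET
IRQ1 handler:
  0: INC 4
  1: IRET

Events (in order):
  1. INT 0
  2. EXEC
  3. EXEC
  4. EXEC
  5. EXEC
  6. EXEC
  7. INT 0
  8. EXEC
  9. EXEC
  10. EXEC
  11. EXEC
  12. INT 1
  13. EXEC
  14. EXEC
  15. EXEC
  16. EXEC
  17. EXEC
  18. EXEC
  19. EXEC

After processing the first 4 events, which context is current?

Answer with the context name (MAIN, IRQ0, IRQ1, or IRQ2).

Answer: MAIN

Derivation:
Event 1 (INT 0): INT 0 arrives: push (MAIN, PC=0), enter IRQ0 at PC=0 (depth now 1)
Event 2 (EXEC): [IRQ0] PC=0: DEC 4 -> ACC=-4
Event 3 (EXEC): [IRQ0] PC=1: DEC 2 -> ACC=-6
Event 4 (EXEC): [IRQ0] PC=2: IRET -> resume MAIN at PC=0 (depth now 0)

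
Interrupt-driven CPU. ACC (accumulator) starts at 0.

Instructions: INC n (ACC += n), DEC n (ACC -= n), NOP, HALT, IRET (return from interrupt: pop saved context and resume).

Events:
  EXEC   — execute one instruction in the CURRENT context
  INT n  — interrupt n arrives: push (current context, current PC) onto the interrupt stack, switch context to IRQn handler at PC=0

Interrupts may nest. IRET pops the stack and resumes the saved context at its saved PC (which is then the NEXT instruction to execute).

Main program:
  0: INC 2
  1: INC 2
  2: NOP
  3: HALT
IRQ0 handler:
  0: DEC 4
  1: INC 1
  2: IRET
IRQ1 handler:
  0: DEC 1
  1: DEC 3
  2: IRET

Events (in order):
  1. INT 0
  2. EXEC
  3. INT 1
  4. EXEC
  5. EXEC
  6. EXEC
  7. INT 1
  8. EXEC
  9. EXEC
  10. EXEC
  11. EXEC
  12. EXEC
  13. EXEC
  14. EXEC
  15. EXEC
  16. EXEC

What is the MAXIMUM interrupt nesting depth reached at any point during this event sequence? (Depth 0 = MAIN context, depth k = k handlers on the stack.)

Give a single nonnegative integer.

Answer: 2

Derivation:
Event 1 (INT 0): INT 0 arrives: push (MAIN, PC=0), enter IRQ0 at PC=0 (depth now 1) [depth=1]
Event 2 (EXEC): [IRQ0] PC=0: DEC 4 -> ACC=-4 [depth=1]
Event 3 (INT 1): INT 1 arrives: push (IRQ0, PC=1), enter IRQ1 at PC=0 (depth now 2) [depth=2]
Event 4 (EXEC): [IRQ1] PC=0: DEC 1 -> ACC=-5 [depth=2]
Event 5 (EXEC): [IRQ1] PC=1: DEC 3 -> ACC=-8 [depth=2]
Event 6 (EXEC): [IRQ1] PC=2: IRET -> resume IRQ0 at PC=1 (depth now 1) [depth=1]
Event 7 (INT 1): INT 1 arrives: push (IRQ0, PC=1), enter IRQ1 at PC=0 (depth now 2) [depth=2]
Event 8 (EXEC): [IRQ1] PC=0: DEC 1 -> ACC=-9 [depth=2]
Event 9 (EXEC): [IRQ1] PC=1: DEC 3 -> ACC=-12 [depth=2]
Event 10 (EXEC): [IRQ1] PC=2: IRET -> resume IRQ0 at PC=1 (depth now 1) [depth=1]
Event 11 (EXEC): [IRQ0] PC=1: INC 1 -> ACC=-11 [depth=1]
Event 12 (EXEC): [IRQ0] PC=2: IRET -> resume MAIN at PC=0 (depth now 0) [depth=0]
Event 13 (EXEC): [MAIN] PC=0: INC 2 -> ACC=-9 [depth=0]
Event 14 (EXEC): [MAIN] PC=1: INC 2 -> ACC=-7 [depth=0]
Event 15 (EXEC): [MAIN] PC=2: NOP [depth=0]
Event 16 (EXEC): [MAIN] PC=3: HALT [depth=0]
Max depth observed: 2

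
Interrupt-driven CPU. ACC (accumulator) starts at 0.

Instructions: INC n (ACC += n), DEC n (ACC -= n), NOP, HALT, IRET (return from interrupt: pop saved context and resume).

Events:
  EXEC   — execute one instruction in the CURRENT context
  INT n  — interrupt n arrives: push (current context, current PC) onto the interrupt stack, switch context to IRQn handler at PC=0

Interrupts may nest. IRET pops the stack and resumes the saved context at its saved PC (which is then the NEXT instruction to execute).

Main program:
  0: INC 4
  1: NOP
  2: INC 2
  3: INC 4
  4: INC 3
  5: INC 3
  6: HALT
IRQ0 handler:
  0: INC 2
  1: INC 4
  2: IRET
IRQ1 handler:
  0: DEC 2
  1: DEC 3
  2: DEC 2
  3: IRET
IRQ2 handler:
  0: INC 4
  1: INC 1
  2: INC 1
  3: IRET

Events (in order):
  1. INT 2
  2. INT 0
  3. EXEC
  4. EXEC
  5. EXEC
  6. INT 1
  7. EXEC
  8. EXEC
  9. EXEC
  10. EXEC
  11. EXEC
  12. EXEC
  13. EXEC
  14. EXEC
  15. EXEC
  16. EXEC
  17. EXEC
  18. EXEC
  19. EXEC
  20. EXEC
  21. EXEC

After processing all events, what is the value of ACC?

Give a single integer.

Event 1 (INT 2): INT 2 arrives: push (MAIN, PC=0), enter IRQ2 at PC=0 (depth now 1)
Event 2 (INT 0): INT 0 arrives: push (IRQ2, PC=0), enter IRQ0 at PC=0 (depth now 2)
Event 3 (EXEC): [IRQ0] PC=0: INC 2 -> ACC=2
Event 4 (EXEC): [IRQ0] PC=1: INC 4 -> ACC=6
Event 5 (EXEC): [IRQ0] PC=2: IRET -> resume IRQ2 at PC=0 (depth now 1)
Event 6 (INT 1): INT 1 arrives: push (IRQ2, PC=0), enter IRQ1 at PC=0 (depth now 2)
Event 7 (EXEC): [IRQ1] PC=0: DEC 2 -> ACC=4
Event 8 (EXEC): [IRQ1] PC=1: DEC 3 -> ACC=1
Event 9 (EXEC): [IRQ1] PC=2: DEC 2 -> ACC=-1
Event 10 (EXEC): [IRQ1] PC=3: IRET -> resume IRQ2 at PC=0 (depth now 1)
Event 11 (EXEC): [IRQ2] PC=0: INC 4 -> ACC=3
Event 12 (EXEC): [IRQ2] PC=1: INC 1 -> ACC=4
Event 13 (EXEC): [IRQ2] PC=2: INC 1 -> ACC=5
Event 14 (EXEC): [IRQ2] PC=3: IRET -> resume MAIN at PC=0 (depth now 0)
Event 15 (EXEC): [MAIN] PC=0: INC 4 -> ACC=9
Event 16 (EXEC): [MAIN] PC=1: NOP
Event 17 (EXEC): [MAIN] PC=2: INC 2 -> ACC=11
Event 18 (EXEC): [MAIN] PC=3: INC 4 -> ACC=15
Event 19 (EXEC): [MAIN] PC=4: INC 3 -> ACC=18
Event 20 (EXEC): [MAIN] PC=5: INC 3 -> ACC=21
Event 21 (EXEC): [MAIN] PC=6: HALT

Answer: 21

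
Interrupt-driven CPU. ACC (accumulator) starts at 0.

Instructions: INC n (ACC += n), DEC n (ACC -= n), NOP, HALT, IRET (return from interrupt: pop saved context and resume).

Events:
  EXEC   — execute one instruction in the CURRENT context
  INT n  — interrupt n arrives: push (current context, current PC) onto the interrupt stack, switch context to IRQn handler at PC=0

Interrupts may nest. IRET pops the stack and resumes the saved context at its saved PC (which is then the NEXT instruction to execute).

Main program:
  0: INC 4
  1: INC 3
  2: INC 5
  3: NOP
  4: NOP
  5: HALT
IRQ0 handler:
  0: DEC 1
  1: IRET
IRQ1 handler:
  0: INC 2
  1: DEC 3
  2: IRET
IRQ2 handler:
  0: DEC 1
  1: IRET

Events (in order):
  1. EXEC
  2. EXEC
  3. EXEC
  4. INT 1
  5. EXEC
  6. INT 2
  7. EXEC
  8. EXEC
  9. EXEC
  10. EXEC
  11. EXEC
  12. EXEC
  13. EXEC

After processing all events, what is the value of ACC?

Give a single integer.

Answer: 10

Derivation:
Event 1 (EXEC): [MAIN] PC=0: INC 4 -> ACC=4
Event 2 (EXEC): [MAIN] PC=1: INC 3 -> ACC=7
Event 3 (EXEC): [MAIN] PC=2: INC 5 -> ACC=12
Event 4 (INT 1): INT 1 arrives: push (MAIN, PC=3), enter IRQ1 at PC=0 (depth now 1)
Event 5 (EXEC): [IRQ1] PC=0: INC 2 -> ACC=14
Event 6 (INT 2): INT 2 arrives: push (IRQ1, PC=1), enter IRQ2 at PC=0 (depth now 2)
Event 7 (EXEC): [IRQ2] PC=0: DEC 1 -> ACC=13
Event 8 (EXEC): [IRQ2] PC=1: IRET -> resume IRQ1 at PC=1 (depth now 1)
Event 9 (EXEC): [IRQ1] PC=1: DEC 3 -> ACC=10
Event 10 (EXEC): [IRQ1] PC=2: IRET -> resume MAIN at PC=3 (depth now 0)
Event 11 (EXEC): [MAIN] PC=3: NOP
Event 12 (EXEC): [MAIN] PC=4: NOP
Event 13 (EXEC): [MAIN] PC=5: HALT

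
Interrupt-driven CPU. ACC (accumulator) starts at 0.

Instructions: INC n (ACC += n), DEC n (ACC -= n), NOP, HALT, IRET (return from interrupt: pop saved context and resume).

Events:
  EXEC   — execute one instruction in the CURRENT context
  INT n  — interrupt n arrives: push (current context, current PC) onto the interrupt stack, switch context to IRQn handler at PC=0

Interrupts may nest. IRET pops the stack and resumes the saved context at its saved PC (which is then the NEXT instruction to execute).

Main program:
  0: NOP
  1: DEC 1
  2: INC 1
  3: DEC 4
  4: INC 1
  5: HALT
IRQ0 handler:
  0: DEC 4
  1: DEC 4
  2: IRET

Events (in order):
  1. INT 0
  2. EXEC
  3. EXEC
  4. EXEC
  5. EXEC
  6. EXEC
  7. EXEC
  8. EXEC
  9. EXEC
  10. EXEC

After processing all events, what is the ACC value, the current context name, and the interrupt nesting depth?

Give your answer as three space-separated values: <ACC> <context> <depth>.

Event 1 (INT 0): INT 0 arrives: push (MAIN, PC=0), enter IRQ0 at PC=0 (depth now 1)
Event 2 (EXEC): [IRQ0] PC=0: DEC 4 -> ACC=-4
Event 3 (EXEC): [IRQ0] PC=1: DEC 4 -> ACC=-8
Event 4 (EXEC): [IRQ0] PC=2: IRET -> resume MAIN at PC=0 (depth now 0)
Event 5 (EXEC): [MAIN] PC=0: NOP
Event 6 (EXEC): [MAIN] PC=1: DEC 1 -> ACC=-9
Event 7 (EXEC): [MAIN] PC=2: INC 1 -> ACC=-8
Event 8 (EXEC): [MAIN] PC=3: DEC 4 -> ACC=-12
Event 9 (EXEC): [MAIN] PC=4: INC 1 -> ACC=-11
Event 10 (EXEC): [MAIN] PC=5: HALT

Answer: -11 MAIN 0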